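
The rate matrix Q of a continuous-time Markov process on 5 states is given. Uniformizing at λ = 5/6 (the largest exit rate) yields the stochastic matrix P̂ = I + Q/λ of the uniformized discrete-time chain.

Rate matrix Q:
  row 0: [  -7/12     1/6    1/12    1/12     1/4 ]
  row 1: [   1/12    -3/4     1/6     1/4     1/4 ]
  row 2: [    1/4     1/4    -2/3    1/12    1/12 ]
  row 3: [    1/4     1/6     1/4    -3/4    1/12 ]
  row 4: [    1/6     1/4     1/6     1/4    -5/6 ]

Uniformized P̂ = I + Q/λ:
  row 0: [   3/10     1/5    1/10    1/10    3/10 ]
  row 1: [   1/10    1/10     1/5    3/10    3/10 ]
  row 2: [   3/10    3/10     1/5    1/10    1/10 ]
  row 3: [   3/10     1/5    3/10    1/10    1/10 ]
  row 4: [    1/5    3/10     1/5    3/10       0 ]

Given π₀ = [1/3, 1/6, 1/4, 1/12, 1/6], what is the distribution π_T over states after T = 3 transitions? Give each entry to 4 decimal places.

π = [0.2397, 0.2155, 0.1945, 0.1780, 0.1723]

t=0: π = [0.3333, 0.1667, 0.2500, 0.0833, 0.1667]
t=1: π = [0.2500, 0.2250, 0.1750, 0.1667, 0.1833]
t=2: π = [0.2367, 0.2133, 0.1917, 0.1817, 0.1767]
t=3: π = [0.2397, 0.2155, 0.1945, 0.1780, 0.1723]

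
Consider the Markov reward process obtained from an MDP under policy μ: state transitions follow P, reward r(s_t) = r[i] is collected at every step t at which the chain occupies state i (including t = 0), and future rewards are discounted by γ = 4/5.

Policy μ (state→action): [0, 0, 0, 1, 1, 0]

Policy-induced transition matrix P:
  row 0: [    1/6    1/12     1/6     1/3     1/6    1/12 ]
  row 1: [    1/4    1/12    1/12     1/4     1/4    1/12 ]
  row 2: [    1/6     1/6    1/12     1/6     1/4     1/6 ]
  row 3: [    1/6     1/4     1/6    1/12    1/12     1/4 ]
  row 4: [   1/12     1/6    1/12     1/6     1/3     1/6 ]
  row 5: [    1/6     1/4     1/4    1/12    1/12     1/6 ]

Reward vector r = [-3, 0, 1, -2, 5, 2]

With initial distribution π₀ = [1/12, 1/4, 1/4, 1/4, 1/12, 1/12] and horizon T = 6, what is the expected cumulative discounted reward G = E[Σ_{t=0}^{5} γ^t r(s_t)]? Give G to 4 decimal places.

t=0: π = [0.0833, 0.2500, 0.2500, 0.2500, 0.0833, 0.0833], E[r] = 0.0833, γ^t·E[r] = 0.083333, running G = 0.083333
t=1: π = [0.1806, 0.1667, 0.1250, 0.1736, 0.1944, 0.1597], E[r] = 0.5278, γ^t·E[r] = 0.422222, running G = 0.505556
t=2: π = [0.1644, 0.1655, 0.1395, 0.1829, 0.1956, 0.1522], E[r] = 0.5631, γ^t·E[r] = 0.360370, running G = 0.865926
t=3: π = [0.1642, 0.1671, 0.1376, 0.1799, 0.1968, 0.1544], E[r] = 0.5779, γ^t·E[r] = 0.295901, running G = 1.161827
t=4: π = [0.1642, 0.1669, 0.1377, 0.1801, 0.1970, 0.1541], E[r] = 0.5781, γ^t·E[r] = 0.236770, running G = 1.398598
t=5: π = [0.1642, 0.1669, 0.1377, 0.1801, 0.1970, 0.1541], E[r] = 0.5784, γ^t·E[r] = 0.189528, running G = 1.588126

G = 1.5881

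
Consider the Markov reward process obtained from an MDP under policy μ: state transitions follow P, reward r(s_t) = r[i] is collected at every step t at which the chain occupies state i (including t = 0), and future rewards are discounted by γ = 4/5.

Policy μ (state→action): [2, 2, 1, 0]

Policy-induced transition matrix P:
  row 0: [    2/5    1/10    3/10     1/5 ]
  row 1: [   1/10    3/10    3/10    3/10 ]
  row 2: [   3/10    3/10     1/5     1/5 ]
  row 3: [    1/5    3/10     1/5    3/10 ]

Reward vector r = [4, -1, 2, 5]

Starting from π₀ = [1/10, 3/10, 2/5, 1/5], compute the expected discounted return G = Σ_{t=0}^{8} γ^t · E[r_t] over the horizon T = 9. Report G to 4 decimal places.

G = 10.1019

t=0: π = [0.1000, 0.3000, 0.4000, 0.2000], E[r] = 1.9000, γ^t·E[r] = 1.900000, running G = 1.900000
t=1: π = [0.2300, 0.2800, 0.2400, 0.2500], E[r] = 2.3700, γ^t·E[r] = 1.896000, running G = 3.796000
t=2: π = [0.2420, 0.2540, 0.2510, 0.2530], E[r] = 2.4810, γ^t·E[r] = 1.587840, running G = 5.383840
t=3: π = [0.2481, 0.2516, 0.2496, 0.2507], E[r] = 2.4935, γ^t·E[r] = 1.276672, running G = 6.660512
t=4: π = [0.2494, 0.2504, 0.2500, 0.2502], E[r] = 2.4984, γ^t·E[r] = 1.023341, running G = 7.683853
t=5: π = [0.2498, 0.2501, 0.2500, 0.2501], E[r] = 2.4995, γ^t·E[r] = 0.819043, running G = 8.502896
t=6: π = [0.2500, 0.2500, 0.2500, 0.2500], E[r] = 2.4999, γ^t·E[r] = 0.655326, running G = 9.158221
t=7: π = [0.2500, 0.2500, 0.2500, 0.2500], E[r] = 2.5000, γ^t·E[r] = 0.524280, running G = 9.682501
t=8: π = [0.2500, 0.2500, 0.2500, 0.2500], E[r] = 2.5000, γ^t·E[r] = 0.419429, running G = 10.101930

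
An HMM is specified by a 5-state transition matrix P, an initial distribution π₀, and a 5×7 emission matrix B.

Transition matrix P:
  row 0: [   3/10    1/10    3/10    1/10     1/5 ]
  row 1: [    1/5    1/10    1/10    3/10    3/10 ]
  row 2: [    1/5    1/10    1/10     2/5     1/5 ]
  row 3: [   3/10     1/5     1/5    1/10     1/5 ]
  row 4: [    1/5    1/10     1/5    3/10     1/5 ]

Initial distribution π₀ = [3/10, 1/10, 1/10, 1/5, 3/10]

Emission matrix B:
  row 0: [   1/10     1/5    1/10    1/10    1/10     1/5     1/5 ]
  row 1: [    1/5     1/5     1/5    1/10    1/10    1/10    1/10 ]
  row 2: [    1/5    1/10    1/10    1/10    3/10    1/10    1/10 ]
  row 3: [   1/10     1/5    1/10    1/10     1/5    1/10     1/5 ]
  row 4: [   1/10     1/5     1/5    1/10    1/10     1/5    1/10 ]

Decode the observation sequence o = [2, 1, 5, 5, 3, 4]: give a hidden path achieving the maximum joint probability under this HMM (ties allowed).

path = [4, 3, 0, 0, 0, 2]

t=0: δ = [3.000e-02, 2.000e-02, 1.000e-02, 2.000e-02, 6.000e-02]  (obs o_0=2)
t=1: δ = [2.400e-03, 1.200e-03, 1.200e-03, 3.600e-03, 2.400e-03]  ψ = [4, 4, 4, 4, 4]  (obs o_1=1)
t=2: δ = [2.160e-04, 7.200e-05, 7.200e-05, 7.200e-05, 1.440e-04]  ψ = [3, 3, 0, 4, 3]  (obs o_2=5)
t=3: δ = [1.296e-05, 2.160e-06, 6.480e-06, 4.320e-06, 8.640e-06]  ψ = [0, 0, 0, 4, 0]  (obs o_3=5)
t=4: δ = [3.888e-07, 1.296e-07, 3.888e-07, 2.592e-07, 2.592e-07]  ψ = [0, 0, 0, 2, 0]  (obs o_4=3)
t=5: δ = [1.166e-08, 5.184e-09, 3.499e-08, 3.110e-08, 7.776e-09]  ψ = [0, 3, 0, 2, 0]  (obs o_5=4)
backtrack: best end state = 2; path = [4, 3, 0, 0, 0, 2]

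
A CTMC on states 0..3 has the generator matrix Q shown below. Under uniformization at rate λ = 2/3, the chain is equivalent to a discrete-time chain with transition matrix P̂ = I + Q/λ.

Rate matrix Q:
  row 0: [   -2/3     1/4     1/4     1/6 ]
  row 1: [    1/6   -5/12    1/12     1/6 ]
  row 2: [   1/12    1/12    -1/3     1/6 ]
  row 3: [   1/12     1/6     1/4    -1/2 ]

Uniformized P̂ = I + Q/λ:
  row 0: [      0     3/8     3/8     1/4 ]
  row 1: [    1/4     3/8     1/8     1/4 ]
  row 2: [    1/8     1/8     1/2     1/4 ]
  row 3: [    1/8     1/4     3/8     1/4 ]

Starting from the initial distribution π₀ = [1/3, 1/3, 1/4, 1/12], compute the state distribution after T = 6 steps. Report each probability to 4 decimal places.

t=0: π = [0.3333, 0.3333, 0.2500, 0.0833]
t=1: π = [0.1250, 0.3021, 0.3229, 0.2500]
t=2: π = [0.1471, 0.2630, 0.3398, 0.2500]
t=3: π = [0.1395, 0.2588, 0.3517, 0.2500]
t=4: π = [0.1399, 0.2558, 0.3543, 0.2500]
t=5: π = [0.1395, 0.2552, 0.3553, 0.2500]
t=6: π = [0.1395, 0.2549, 0.3556, 0.2500]

π = [0.1395, 0.2549, 0.3556, 0.2500]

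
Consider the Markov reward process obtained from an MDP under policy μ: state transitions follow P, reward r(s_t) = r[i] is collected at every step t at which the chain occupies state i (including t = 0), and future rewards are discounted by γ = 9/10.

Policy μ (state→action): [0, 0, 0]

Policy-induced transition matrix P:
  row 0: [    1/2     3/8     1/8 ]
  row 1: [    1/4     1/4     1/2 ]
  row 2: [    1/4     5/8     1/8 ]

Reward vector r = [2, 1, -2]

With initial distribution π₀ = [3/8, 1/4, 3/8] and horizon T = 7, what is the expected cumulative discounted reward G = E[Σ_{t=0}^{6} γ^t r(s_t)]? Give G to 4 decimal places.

G = 2.5525

t=0: π = [0.3750, 0.2500, 0.3750], E[r] = 0.2500, γ^t·E[r] = 0.250000, running G = 0.250000
t=1: π = [0.3438, 0.4375, 0.2188], E[r] = 0.6875, γ^t·E[r] = 0.618750, running G = 0.868750
t=2: π = [0.3359, 0.3750, 0.2891], E[r] = 0.4688, γ^t·E[r] = 0.379688, running G = 1.248438
t=3: π = [0.3340, 0.4004, 0.2656], E[r] = 0.5371, γ^t·E[r] = 0.391553, running G = 1.639990
t=4: π = [0.3335, 0.3914, 0.2751], E[r] = 0.5081, γ^t·E[r] = 0.333336, running G = 1.973326
t=5: π = [0.3334, 0.3949, 0.2718], E[r] = 0.5181, γ^t·E[r] = 0.305931, running G = 2.279257
t=6: π = [0.3333, 0.3936, 0.2731], E[r] = 0.5141, γ^t·E[r] = 0.273223, running G = 2.552481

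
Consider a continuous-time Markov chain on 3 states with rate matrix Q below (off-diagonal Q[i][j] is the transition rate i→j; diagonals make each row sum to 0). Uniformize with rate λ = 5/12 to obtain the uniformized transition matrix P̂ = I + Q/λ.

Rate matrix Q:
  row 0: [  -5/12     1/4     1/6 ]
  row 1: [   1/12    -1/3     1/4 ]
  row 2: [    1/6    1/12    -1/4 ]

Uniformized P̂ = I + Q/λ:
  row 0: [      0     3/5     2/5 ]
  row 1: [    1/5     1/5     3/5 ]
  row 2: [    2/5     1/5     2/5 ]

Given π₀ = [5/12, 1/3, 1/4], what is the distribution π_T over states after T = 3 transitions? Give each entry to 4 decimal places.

π = [0.2427, 0.3040, 0.4533]

t=0: π = [0.4167, 0.3333, 0.2500]
t=1: π = [0.1667, 0.3667, 0.4667]
t=2: π = [0.2600, 0.2667, 0.4733]
t=3: π = [0.2427, 0.3040, 0.4533]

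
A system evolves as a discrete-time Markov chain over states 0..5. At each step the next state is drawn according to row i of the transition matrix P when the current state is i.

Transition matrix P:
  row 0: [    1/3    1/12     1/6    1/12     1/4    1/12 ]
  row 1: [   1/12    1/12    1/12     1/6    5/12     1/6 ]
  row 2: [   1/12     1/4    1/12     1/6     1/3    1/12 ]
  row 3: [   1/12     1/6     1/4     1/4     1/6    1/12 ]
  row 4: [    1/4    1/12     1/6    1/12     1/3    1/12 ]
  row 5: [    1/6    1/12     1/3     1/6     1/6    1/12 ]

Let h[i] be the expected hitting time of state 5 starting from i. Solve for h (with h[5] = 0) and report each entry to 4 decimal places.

h = [10.7172, 9.8276, 10.5724, 10.6138, 10.7172, 0.0000]

First-step conditioning: h[5] = 0; for i ≠ 5, h[i] = 1 + Σ_k P[i][k]·h[k].
  h[0] = 1 + 1/3·h[0] + 1/12·h[1] + 1/6·h[2] + 1/12·h[3] + 1/4·h[4]
  h[1] = 1 + 1/12·h[0] + 1/12·h[1] + 1/12·h[2] + 1/6·h[3] + 5/12·h[4]
  h[2] = 1 + 1/12·h[0] + 1/4·h[1] + 1/12·h[2] + 1/6·h[3] + 1/3·h[4]
  h[3] = 1 + 1/12·h[0] + 1/6·h[1] + 1/4·h[2] + 1/4·h[3] + 1/6·h[4]
  h[4] = 1 + 1/4·h[0] + 1/12·h[1] + 1/6·h[2] + 1/12·h[3] + 1/3·h[4]
Solving the 5×5 linear system over states ≠ 5 gives exactly h = [1554/145, 285/29, 1533/145, 1539/145, 1554/145, 0] (h[5] = 0 is the target).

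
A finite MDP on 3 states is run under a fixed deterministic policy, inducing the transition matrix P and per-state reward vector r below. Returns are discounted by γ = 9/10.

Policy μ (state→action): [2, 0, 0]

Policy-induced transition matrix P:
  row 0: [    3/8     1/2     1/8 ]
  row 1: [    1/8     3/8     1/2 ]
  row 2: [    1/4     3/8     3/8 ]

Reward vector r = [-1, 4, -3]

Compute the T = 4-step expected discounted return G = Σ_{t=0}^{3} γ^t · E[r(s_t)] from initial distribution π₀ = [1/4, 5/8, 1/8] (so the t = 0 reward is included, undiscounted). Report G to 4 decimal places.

t=0: π = [0.2500, 0.6250, 0.1250], E[r] = 1.8750, γ^t·E[r] = 1.875000, running G = 1.875000
t=1: π = [0.2031, 0.4063, 0.3906], E[r] = 0.2500, γ^t·E[r] = 0.225000, running G = 2.100000
t=2: π = [0.2246, 0.4004, 0.3750], E[r] = 0.2520, γ^t·E[r] = 0.204082, running G = 2.304082
t=3: π = [0.2280, 0.4031, 0.3689], E[r] = 0.2776, γ^t·E[r] = 0.202362, running G = 2.506444

G = 2.5064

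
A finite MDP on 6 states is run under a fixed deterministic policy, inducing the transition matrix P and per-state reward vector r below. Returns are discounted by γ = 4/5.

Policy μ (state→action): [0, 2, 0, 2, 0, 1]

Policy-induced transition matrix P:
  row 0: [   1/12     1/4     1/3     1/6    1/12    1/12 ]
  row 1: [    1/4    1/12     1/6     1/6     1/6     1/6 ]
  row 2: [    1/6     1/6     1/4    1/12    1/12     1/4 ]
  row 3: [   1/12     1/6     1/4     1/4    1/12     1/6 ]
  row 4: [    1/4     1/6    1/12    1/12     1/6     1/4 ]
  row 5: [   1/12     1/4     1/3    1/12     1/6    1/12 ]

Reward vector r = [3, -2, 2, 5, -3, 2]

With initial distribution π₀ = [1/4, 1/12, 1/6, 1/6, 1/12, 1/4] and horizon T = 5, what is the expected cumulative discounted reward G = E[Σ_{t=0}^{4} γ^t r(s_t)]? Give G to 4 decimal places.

t=0: π = [0.2500, 0.0833, 0.1667, 0.1667, 0.0833, 0.2500], E[r] = 2.0000, γ^t·E[r] = 2.000000, running G = 2.000000
t=1: π = [0.1250, 0.2014, 0.2708, 0.1389, 0.1181, 0.1458], E[r] = 1.1458, γ^t·E[r] = 0.916667, running G = 2.916667
t=2: π = [0.1591, 0.1725, 0.2361, 0.1337, 0.1221, 0.1765], E[r] = 1.2598, γ^t·E[r] = 0.806296, running G = 3.722963
t=3: π = [0.1521, 0.1803, 0.2432, 0.1332, 0.1226, 0.1685], E[r] = 1.2178, γ^t·E[r] = 0.623531, running G = 4.346494
t=4: π = [0.1541, 0.1784, 0.2413, 0.1332, 0.1226, 0.1704], E[r] = 1.2272, γ^t·E[r] = 0.502681, running G = 4.849175

G = 4.8492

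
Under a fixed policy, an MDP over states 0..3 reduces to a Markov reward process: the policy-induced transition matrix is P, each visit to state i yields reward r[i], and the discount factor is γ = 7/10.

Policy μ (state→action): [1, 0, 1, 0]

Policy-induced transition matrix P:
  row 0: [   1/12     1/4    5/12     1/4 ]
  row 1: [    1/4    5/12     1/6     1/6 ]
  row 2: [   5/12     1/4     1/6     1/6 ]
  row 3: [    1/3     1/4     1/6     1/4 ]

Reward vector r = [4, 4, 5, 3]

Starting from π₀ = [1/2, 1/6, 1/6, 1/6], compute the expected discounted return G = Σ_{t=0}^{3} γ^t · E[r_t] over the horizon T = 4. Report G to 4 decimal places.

t=0: π = [0.5000, 0.1667, 0.1667, 0.1667], E[r] = 4.0000, γ^t·E[r] = 4.000000, running G = 4.000000
t=1: π = [0.2083, 0.2778, 0.2917, 0.2222], E[r] = 4.0694, γ^t·E[r] = 2.848611, running G = 6.848611
t=2: π = [0.2824, 0.2963, 0.2188, 0.2025], E[r] = 4.0162, γ^t·E[r] = 1.967940, running G = 8.816551
t=3: π = [0.2563, 0.2994, 0.2373, 0.2071], E[r] = 4.0302, γ^t·E[r] = 1.382355, running G = 10.198906

G = 10.1989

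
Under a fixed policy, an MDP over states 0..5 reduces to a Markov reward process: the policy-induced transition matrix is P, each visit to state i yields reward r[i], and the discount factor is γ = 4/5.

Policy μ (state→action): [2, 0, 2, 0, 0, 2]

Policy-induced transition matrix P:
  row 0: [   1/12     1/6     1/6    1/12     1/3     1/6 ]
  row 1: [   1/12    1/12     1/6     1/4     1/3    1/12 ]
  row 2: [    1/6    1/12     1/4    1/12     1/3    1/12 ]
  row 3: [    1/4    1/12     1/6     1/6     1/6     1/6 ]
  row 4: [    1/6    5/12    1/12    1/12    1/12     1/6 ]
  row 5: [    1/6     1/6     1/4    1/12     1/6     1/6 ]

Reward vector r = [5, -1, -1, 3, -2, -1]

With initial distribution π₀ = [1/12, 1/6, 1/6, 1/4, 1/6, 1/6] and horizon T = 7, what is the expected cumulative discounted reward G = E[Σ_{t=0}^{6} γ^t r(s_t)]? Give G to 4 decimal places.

G = 0.9180

t=0: π = [0.0833, 0.1667, 0.1667, 0.2500, 0.1667, 0.1667], E[r] = 0.3333, γ^t·E[r] = 0.333333, running G = 0.333333
t=1: π = [0.1667, 0.1597, 0.1806, 0.1319, 0.2222, 0.1389], E[r] = 0.3056, γ^t·E[r] = 0.244444, running G = 0.577778
t=2: π = [0.1505, 0.1829, 0.1748, 0.1209, 0.2326, 0.1383], E[r] = 0.1539, γ^t·E[r] = 0.098519, running G = 0.676296
t=3: π = [0.1490, 0.1849, 0.1734, 0.1239, 0.2320, 0.1369], E[r] = 0.1574, γ^t·E[r] = 0.080593, running G = 0.756889
t=4: π = [0.1492, 0.1845, 0.1732, 0.1245, 0.2319, 0.1368], E[r] = 0.1610, γ^t·E[r] = 0.065959, running G = 0.822848
t=5: π = [0.1492, 0.1845, 0.1732, 0.1245, 0.2318, 0.1369], E[r] = 0.1614, γ^t·E[r] = 0.052893, running G = 0.875741
t=6: π = [0.1492, 0.1844, 0.1732, 0.1244, 0.2318, 0.1369], E[r] = 0.1613, γ^t·E[r] = 0.042295, running G = 0.918035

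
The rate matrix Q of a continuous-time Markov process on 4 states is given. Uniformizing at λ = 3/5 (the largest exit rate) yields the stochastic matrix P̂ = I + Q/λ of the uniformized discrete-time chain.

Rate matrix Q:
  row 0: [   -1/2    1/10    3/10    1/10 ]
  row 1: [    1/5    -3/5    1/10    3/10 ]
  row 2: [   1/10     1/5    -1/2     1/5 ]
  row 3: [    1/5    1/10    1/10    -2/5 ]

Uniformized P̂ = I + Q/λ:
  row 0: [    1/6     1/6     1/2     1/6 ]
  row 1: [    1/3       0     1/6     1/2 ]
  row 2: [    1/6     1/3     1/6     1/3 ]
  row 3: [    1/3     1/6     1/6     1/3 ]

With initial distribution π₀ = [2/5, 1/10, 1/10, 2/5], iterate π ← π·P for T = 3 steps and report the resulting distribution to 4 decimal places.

π = [0.2514, 0.1769, 0.2472, 0.3245]

t=0: π = [0.4000, 0.1000, 0.1000, 0.4000]
t=1: π = [0.2500, 0.1667, 0.3000, 0.2833]
t=2: π = [0.2417, 0.1889, 0.2500, 0.3194]
t=3: π = [0.2514, 0.1769, 0.2472, 0.3245]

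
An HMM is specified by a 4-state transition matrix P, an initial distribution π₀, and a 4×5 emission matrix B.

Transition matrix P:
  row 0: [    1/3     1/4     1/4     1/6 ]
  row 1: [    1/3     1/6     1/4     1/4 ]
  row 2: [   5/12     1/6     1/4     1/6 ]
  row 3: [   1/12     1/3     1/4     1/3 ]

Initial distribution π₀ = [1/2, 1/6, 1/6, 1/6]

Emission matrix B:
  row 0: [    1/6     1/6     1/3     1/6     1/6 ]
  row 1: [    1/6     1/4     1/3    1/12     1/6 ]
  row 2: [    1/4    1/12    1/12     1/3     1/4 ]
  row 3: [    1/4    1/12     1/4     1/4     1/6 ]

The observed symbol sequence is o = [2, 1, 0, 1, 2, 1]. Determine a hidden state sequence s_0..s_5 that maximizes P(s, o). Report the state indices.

t=0: δ = [1.667e-01, 5.556e-02, 1.389e-02, 4.167e-02]  (obs o_0=2)
t=1: δ = [9.259e-03, 1.042e-02, 3.472e-03, 2.315e-03]  ψ = [0, 0, 0, 0]  (obs o_1=1)
t=2: δ = [5.787e-04, 3.858e-04, 6.510e-04, 6.510e-04]  ψ = [1, 0, 1, 1]  (obs o_2=0)
t=3: δ = [4.521e-05, 5.425e-05, 1.356e-05, 1.808e-05]  ψ = [2, 3, 2, 3]  (obs o_3=1)
t=4: δ = [6.028e-06, 3.768e-06, 1.130e-06, 3.391e-06]  ψ = [1, 0, 1, 1]  (obs o_4=2)
t=5: δ = [3.349e-07, 3.768e-07, 1.256e-07, 9.419e-08]  ψ = [0, 0, 0, 3]  (obs o_5=1)
backtrack: best end state = 1; path = [0, 1, 3, 1, 0, 1]

path = [0, 1, 3, 1, 0, 1]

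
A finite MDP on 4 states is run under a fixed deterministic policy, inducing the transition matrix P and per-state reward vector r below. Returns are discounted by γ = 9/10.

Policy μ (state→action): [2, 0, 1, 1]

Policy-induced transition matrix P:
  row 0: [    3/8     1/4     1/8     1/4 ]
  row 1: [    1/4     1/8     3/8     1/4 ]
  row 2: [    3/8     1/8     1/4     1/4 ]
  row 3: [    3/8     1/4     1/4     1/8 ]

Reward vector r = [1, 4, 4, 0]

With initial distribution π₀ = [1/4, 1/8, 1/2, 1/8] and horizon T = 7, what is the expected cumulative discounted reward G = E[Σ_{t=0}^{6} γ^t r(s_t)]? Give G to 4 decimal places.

G = 11.3661

t=0: π = [0.2500, 0.1250, 0.5000, 0.1250], E[r] = 2.7500, γ^t·E[r] = 2.750000, running G = 2.750000
t=1: π = [0.3594, 0.1719, 0.2344, 0.2344], E[r] = 1.9844, γ^t·E[r] = 1.785938, running G = 4.535938
t=2: π = [0.3535, 0.1992, 0.2266, 0.2207], E[r] = 2.0566, γ^t·E[r] = 1.665879, running G = 6.201816
t=3: π = [0.3501, 0.1968, 0.2307, 0.2224], E[r] = 2.0601, γ^t·E[r] = 1.501783, running G = 7.703599
t=4: π = [0.3504, 0.1966, 0.2308, 0.2222], E[r] = 2.0600, γ^t·E[r] = 1.351564, running G = 9.055164
t=5: π = [0.3504, 0.1966, 0.2308, 0.2222], E[r] = 2.0598, γ^t·E[r] = 1.216298, running G = 10.271461
t=6: π = [0.3504, 0.1966, 0.2308, 0.2222], E[r] = 2.0598, γ^t·E[r] = 1.094677, running G = 11.366138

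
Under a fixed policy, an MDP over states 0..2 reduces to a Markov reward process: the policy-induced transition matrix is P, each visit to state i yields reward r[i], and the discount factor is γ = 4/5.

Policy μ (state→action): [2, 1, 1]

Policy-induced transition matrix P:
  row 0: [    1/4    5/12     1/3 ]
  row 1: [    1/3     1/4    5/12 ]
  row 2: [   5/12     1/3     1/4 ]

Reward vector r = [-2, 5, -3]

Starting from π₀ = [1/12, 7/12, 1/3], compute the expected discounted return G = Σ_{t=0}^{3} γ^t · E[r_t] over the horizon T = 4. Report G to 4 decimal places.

t=0: π = [0.0833, 0.5833, 0.3333], E[r] = 1.7500, γ^t·E[r] = 1.750000, running G = 1.750000
t=1: π = [0.3542, 0.2917, 0.3542], E[r] = -0.3125, γ^t·E[r] = -0.250000, running G = 1.500000
t=2: π = [0.3333, 0.3385, 0.3281], E[r] = 0.0417, γ^t·E[r] = 0.026667, running G = 1.526667
t=3: π = [0.3329, 0.3329, 0.3342], E[r] = -0.0039, γ^t·E[r] = -0.002000, running G = 1.524667

G = 1.5247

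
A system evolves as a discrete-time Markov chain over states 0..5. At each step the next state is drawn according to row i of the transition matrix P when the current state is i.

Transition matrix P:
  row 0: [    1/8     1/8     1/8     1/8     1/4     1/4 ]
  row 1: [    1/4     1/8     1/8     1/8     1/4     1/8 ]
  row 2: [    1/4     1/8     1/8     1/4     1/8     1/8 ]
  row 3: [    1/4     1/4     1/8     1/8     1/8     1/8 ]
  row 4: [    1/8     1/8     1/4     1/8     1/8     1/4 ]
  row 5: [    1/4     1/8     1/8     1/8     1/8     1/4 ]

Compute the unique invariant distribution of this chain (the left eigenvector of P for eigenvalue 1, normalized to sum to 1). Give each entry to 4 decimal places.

π = [0.2035, 0.1429, 0.1460, 0.1433, 0.1683, 0.1960]

Balance equations π_j = Σ_i π_i·P[i][j]:
  π_0 = 1/8·π_0 + 1/4·π_1 + 1/4·π_2 + 1/4·π_3 + 1/8·π_4 + 1/4·π_5
  π_1 = 1/8·π_0 + 1/8·π_1 + 1/8·π_2 + 1/4·π_3 + 1/8·π_4 + 1/8·π_5
  π_2 = 1/8·π_0 + 1/8·π_1 + 1/8·π_2 + 1/8·π_3 + 1/4·π_4 + 1/8·π_5
  π_3 = 1/8·π_0 + 1/8·π_1 + 1/4·π_2 + 1/8·π_3 + 1/8·π_4 + 1/8·π_5
  π_4 = 1/4·π_0 + 1/4·π_1 + 1/8·π_2 + 1/8·π_3 + 1/8·π_4 + 1/8·π_5
  normalize: π_0 + π_1 + π_2 + π_3 + π_4 + π_5 = 1
Solving the linear system gives exactly π = [7605/37367, 5340/37367, 5457/37367, 5353/37367, 6289/37367, 7323/37367].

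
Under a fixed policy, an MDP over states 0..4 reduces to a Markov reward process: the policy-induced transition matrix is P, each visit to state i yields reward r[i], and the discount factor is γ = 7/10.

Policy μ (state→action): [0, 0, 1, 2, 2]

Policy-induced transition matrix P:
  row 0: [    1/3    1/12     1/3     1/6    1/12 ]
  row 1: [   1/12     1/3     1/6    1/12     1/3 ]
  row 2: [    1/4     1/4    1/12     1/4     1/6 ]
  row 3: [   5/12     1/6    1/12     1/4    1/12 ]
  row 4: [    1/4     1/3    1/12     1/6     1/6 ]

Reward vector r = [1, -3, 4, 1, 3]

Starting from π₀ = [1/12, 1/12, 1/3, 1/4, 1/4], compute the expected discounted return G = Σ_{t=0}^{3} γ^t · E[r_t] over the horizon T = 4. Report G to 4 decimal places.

G = 3.4400

t=0: π = [0.0833, 0.0833, 0.3333, 0.2500, 0.2500], E[r] = 2.1667, γ^t·E[r] = 2.166667, running G = 2.166667
t=1: π = [0.2847, 0.2431, 0.1111, 0.2083, 0.1528], E[r] = 0.6667, γ^t·E[r] = 0.466667, running G = 2.633333
t=2: π = [0.2679, 0.2182, 0.1748, 0.1730, 0.1661], E[r] = 0.9838, γ^t·E[r] = 0.482060, running G = 3.115394
t=3: π = [0.2648, 0.2229, 0.1685, 0.1775, 0.1663], E[r] = 0.9463, γ^t·E[r] = 0.324573, running G = 3.439967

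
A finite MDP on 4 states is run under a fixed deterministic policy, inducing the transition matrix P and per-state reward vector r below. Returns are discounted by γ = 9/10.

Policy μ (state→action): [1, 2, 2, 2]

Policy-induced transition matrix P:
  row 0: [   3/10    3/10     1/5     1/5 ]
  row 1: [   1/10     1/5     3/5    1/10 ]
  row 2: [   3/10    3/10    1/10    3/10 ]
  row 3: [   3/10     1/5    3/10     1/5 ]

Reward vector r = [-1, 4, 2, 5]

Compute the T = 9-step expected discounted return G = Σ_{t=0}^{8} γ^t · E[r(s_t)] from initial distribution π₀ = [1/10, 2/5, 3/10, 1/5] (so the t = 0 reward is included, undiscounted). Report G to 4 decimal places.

G = 15.2886

t=0: π = [0.1000, 0.4000, 0.3000, 0.2000], E[r] = 3.1000, γ^t·E[r] = 3.100000, running G = 3.100000
t=1: π = [0.2200, 0.2400, 0.3500, 0.1900], E[r] = 2.3900, γ^t·E[r] = 2.151000, running G = 5.251000
t=2: π = [0.2520, 0.2570, 0.2800, 0.2110], E[r] = 2.3910, γ^t·E[r] = 1.936710, running G = 7.187710
t=3: π = [0.2486, 0.2532, 0.2959, 0.2023], E[r] = 2.3675, γ^t·E[r] = 1.725908, running G = 8.913618
t=4: π = [0.2494, 0.2545, 0.2919, 0.2043], E[r] = 2.3736, γ^t·E[r] = 1.557339, running G = 10.470956
t=5: π = [0.2491, 0.2541, 0.2930, 0.2037], E[r] = 2.3722, γ^t·E[r] = 1.400741, running G = 11.871697
t=6: π = [0.2492, 0.2542, 0.2927, 0.2039], E[r] = 2.3726, γ^t·E[r] = 1.260880, running G = 13.132577
t=7: π = [0.2492, 0.2542, 0.2928, 0.2039], E[r] = 2.3725, γ^t·E[r] = 1.134741, running G = 14.267318
t=8: π = [0.2492, 0.2542, 0.2928, 0.2039], E[r] = 2.3725, γ^t·E[r] = 1.021279, running G = 15.288596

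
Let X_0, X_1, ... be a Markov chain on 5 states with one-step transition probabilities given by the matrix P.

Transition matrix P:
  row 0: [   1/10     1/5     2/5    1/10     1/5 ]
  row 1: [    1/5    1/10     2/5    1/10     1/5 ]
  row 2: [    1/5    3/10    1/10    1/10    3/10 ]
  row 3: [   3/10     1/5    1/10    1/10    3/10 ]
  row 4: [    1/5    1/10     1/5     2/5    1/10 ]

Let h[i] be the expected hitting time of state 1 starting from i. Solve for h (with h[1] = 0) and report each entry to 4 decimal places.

First-step conditioning: h[1] = 0; for i ≠ 1, h[i] = 1 + Σ_k P[i][k]·h[k].
  h[0] = 1 + 1/10·h[0] + 2/5·h[2] + 1/10·h[3] + 1/5·h[4]
  h[2] = 1 + 1/5·h[0] + 1/10·h[2] + 1/10·h[3] + 3/10·h[4]
  h[3] = 1 + 3/10·h[0] + 1/10·h[2] + 1/10·h[3] + 3/10·h[4]
  h[4] = 1 + 1/5·h[0] + 1/5·h[2] + 2/5·h[3] + 1/10·h[4]
Solving the 4×4 linear system over states ≠ 1 gives exactly h = [2840/573, 0, 882/191, 2930/573, 3158/573] (h[1] = 0 is the target).

h = [4.9564, 0.0000, 4.6178, 5.1134, 5.5113]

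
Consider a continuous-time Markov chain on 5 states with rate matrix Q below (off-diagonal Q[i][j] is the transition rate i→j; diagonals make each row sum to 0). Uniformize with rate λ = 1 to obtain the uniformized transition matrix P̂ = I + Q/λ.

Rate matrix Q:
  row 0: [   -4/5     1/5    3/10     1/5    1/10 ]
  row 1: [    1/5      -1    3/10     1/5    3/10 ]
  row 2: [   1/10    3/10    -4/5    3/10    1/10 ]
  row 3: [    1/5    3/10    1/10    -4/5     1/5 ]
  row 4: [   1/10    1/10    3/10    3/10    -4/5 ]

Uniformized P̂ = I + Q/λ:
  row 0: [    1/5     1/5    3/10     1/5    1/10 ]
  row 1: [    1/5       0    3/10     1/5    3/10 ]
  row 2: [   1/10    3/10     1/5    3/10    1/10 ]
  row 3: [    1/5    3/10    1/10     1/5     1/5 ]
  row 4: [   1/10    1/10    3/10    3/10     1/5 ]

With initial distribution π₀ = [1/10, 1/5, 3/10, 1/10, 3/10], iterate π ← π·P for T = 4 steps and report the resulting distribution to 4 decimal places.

π = [0.1589, 0.1909, 0.2291, 0.2411, 0.1800]

t=0: π = [0.1000, 0.2000, 0.3000, 0.1000, 0.3000]
t=1: π = [0.1400, 0.1700, 0.2500, 0.2600, 0.1800]
t=2: π = [0.1570, 0.1990, 0.2230, 0.2430, 0.1780]
t=3: π = [0.1599, 0.1890, 0.2291, 0.2401, 0.1819]
t=4: π = [0.1589, 0.1909, 0.2291, 0.2411, 0.1800]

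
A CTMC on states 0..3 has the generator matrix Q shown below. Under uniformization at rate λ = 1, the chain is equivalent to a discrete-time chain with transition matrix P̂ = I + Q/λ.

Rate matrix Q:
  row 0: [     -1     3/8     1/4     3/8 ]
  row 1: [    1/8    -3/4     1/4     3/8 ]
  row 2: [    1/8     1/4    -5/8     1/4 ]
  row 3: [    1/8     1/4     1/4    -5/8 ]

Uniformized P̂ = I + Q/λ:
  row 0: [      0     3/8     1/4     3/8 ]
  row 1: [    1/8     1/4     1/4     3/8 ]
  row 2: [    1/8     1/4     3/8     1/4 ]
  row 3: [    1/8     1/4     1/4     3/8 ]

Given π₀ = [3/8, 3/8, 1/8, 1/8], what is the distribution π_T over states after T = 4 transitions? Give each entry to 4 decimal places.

π = [0.1112, 0.2638, 0.2857, 0.3393]

t=0: π = [0.3750, 0.3750, 0.1250, 0.1250]
t=1: π = [0.0781, 0.2969, 0.2656, 0.3594]
t=2: π = [0.1152, 0.2598, 0.2832, 0.3418]
t=3: π = [0.1106, 0.2644, 0.2854, 0.3396]
t=4: π = [0.1112, 0.2638, 0.2857, 0.3393]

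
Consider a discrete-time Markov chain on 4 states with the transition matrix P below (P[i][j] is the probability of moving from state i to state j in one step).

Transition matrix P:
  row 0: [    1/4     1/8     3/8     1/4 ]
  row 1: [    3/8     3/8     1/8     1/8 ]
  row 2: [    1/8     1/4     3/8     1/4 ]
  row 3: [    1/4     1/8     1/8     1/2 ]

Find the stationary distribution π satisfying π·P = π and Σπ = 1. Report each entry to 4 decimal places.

π = [0.2450, 0.2081, 0.2483, 0.2987]

Balance equations π_j = Σ_i π_i·P[i][j]:
  π_0 = 1/4·π_0 + 3/8·π_1 + 1/8·π_2 + 1/4·π_3
  π_1 = 1/8·π_0 + 3/8·π_1 + 1/4·π_2 + 1/8·π_3
  π_2 = 3/8·π_0 + 1/8·π_1 + 3/8·π_2 + 1/8·π_3
  normalize: π_0 + π_1 + π_2 + π_3 = 1
Solving the linear system gives exactly π = [73/298, 31/149, 37/149, 89/298].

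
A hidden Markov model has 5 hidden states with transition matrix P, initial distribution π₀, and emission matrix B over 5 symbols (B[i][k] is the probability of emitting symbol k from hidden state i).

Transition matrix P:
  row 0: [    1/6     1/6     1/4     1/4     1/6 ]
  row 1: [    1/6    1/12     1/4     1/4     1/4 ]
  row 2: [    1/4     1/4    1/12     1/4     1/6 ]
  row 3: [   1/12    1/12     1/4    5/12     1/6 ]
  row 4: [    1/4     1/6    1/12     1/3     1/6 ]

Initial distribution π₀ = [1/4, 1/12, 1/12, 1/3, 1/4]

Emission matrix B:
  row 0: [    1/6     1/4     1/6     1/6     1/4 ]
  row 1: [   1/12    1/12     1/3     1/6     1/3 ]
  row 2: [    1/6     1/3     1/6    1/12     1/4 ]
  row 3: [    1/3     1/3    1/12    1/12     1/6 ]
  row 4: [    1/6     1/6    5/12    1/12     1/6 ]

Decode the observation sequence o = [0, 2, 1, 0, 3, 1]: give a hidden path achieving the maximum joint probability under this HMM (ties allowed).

t=0: δ = [4.167e-02, 6.944e-03, 1.389e-02, 1.111e-01, 4.167e-02]  (obs o_0=0)
t=1: δ = [1.736e-03, 3.086e-03, 4.630e-03, 3.858e-03, 7.716e-03]  ψ = [4, 3, 3, 3, 3]  (obs o_1=2)
t=2: δ = [4.823e-04, 1.072e-04, 3.215e-04, 8.573e-04, 2.143e-04]  ψ = [4, 4, 3, 4, 4]  (obs o_2=1)
t=3: δ = [1.340e-05, 6.698e-06, 3.572e-05, 1.191e-04, 2.381e-05]  ψ = [0, 0, 3, 3, 3]  (obs o_3=0)
t=4: δ = [1.654e-06, 1.654e-06, 2.481e-06, 4.135e-06, 1.654e-06]  ψ = [3, 3, 3, 3, 3]  (obs o_4=3)
t=5: δ = [1.550e-07, 5.168e-08, 3.445e-07, 5.742e-07, 1.148e-07]  ψ = [2, 2, 3, 3, 3]  (obs o_5=1)
backtrack: best end state = 3; path = [3, 4, 3, 3, 3, 3]

path = [3, 4, 3, 3, 3, 3]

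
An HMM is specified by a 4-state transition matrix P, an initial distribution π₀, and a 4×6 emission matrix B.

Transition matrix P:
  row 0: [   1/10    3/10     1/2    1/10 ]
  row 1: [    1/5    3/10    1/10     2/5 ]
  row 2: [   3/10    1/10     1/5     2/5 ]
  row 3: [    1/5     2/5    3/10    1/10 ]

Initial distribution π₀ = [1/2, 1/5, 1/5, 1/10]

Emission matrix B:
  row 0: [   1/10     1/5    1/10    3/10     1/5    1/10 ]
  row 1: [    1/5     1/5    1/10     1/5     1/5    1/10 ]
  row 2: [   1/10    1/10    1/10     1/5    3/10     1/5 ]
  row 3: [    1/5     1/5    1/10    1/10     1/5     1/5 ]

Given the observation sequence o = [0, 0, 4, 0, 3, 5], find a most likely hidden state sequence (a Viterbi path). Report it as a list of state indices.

path = [1, 3, 2, 3, 1, 3]

t=0: δ = [5.000e-02, 4.000e-02, 2.000e-02, 2.000e-02]  (obs o_0=0)
t=1: δ = [8.000e-04, 3.000e-03, 2.500e-03, 3.200e-03]  ψ = [1, 0, 0, 1]  (obs o_1=0)
t=2: δ = [1.500e-04, 2.560e-04, 2.880e-04, 2.400e-04]  ψ = [2, 3, 3, 1]  (obs o_2=4)
t=3: δ = [8.640e-06, 1.920e-05, 7.500e-06, 2.304e-05]  ψ = [2, 3, 0, 2]  (obs o_3=0)
t=4: δ = [1.382e-06, 1.843e-06, 1.382e-06, 7.680e-07]  ψ = [3, 3, 3, 1]  (obs o_4=3)
t=5: δ = [4.147e-08, 5.530e-08, 1.382e-07, 1.475e-07]  ψ = [2, 1, 0, 1]  (obs o_5=5)
backtrack: best end state = 3; path = [1, 3, 2, 3, 1, 3]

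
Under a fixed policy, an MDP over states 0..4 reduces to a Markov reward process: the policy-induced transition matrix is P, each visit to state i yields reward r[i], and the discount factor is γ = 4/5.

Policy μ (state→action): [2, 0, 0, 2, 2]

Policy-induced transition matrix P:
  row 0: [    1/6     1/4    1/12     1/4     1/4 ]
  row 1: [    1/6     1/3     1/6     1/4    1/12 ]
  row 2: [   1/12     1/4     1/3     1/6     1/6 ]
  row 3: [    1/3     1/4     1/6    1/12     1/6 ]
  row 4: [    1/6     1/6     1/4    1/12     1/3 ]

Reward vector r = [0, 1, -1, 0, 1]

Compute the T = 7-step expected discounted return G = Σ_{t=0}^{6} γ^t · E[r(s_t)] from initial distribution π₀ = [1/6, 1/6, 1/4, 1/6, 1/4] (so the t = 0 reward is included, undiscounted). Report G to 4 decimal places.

G = 0.8825

t=0: π = [0.1667, 0.1667, 0.2500, 0.1667, 0.2500], E[r] = 0.1667, γ^t·E[r] = 0.166667, running G = 0.166667
t=1: π = [0.1736, 0.2431, 0.2153, 0.1597, 0.2083], E[r] = 0.2361, γ^t·E[r] = 0.188889, running G = 0.355556
t=2: π = [0.1753, 0.2529, 0.2054, 0.1707, 0.1956], E[r] = 0.2431, γ^t·E[r] = 0.155556, running G = 0.511111
t=3: π = [0.1780, 0.2548, 0.2026, 0.1718, 0.1928], E[r] = 0.2450, γ^t·E[r] = 0.125432, running G = 0.636543
t=4: π = [0.1784, 0.2552, 0.2017, 0.1723, 0.1924], E[r] = 0.2459, γ^t·E[r] = 0.100721, running G = 0.737264
t=5: π = [0.1786, 0.2552, 0.2014, 0.1724, 0.1923], E[r] = 0.2461, γ^t·E[r] = 0.080651, running G = 0.817915
t=6: π = [0.1786, 0.2552, 0.2014, 0.1724, 0.1923], E[r] = 0.2462, γ^t·E[r] = 0.064537, running G = 0.882452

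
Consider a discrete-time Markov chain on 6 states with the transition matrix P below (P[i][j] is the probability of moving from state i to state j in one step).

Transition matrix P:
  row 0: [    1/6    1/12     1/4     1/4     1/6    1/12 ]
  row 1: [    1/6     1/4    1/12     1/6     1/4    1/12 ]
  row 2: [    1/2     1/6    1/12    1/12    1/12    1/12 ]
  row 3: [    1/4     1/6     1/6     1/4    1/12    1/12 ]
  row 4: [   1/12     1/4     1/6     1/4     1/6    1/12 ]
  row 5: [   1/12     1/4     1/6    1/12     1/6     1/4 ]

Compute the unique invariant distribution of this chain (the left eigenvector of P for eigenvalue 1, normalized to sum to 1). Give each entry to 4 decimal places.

Balance equations π_j = Σ_i π_i·P[i][j]:
  π_0 = 1/6·π_0 + 1/6·π_1 + 1/2·π_2 + 1/4·π_3 + 1/12·π_4 + 1/12·π_5
  π_1 = 1/12·π_0 + 1/4·π_1 + 1/6·π_2 + 1/6·π_3 + 1/4·π_4 + 1/4·π_5
  π_2 = 1/4·π_0 + 1/12·π_1 + 1/12·π_2 + 1/6·π_3 + 1/6·π_4 + 1/6·π_5
  π_3 = 1/4·π_0 + 1/6·π_1 + 1/12·π_2 + 1/4·π_3 + 1/4·π_4 + 1/12·π_5
  π_4 = 1/6·π_0 + 1/4·π_1 + 1/12·π_2 + 1/12·π_3 + 1/6·π_4 + 1/6·π_5
  normalize: π_0 + π_1 + π_2 + π_3 + π_4 + π_5 = 1
Solving the linear system gives exactly π = [21173/99140, 9191/49570, 15467/99140, 19023/99140, 15181/99140, 1/10].

π = [0.2136, 0.1854, 0.1560, 0.1919, 0.1531, 0.1000]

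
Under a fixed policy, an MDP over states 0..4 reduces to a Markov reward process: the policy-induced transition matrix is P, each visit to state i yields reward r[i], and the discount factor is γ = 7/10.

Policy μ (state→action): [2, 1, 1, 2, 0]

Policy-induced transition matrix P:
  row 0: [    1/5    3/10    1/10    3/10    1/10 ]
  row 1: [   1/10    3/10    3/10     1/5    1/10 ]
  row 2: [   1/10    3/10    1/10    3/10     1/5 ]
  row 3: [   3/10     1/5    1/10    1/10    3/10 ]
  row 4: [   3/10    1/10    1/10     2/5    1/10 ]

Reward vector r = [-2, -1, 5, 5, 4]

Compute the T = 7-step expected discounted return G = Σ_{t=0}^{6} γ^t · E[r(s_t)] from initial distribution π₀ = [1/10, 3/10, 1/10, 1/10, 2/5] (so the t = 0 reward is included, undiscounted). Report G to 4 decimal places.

t=0: π = [0.1000, 0.3000, 0.1000, 0.1000, 0.4000], E[r] = 2.1000, γ^t·E[r] = 2.100000, running G = 2.100000
t=1: π = [0.2100, 0.2100, 0.1600, 0.2900, 0.1300], E[r] = 2.1400, γ^t·E[r] = 1.498000, running G = 3.598000
t=2: π = [0.2050, 0.2450, 0.1420, 0.2340, 0.1740], E[r] = 1.9210, γ^t·E[r] = 0.941290, running G = 4.539290
t=3: π = [0.2021, 0.2418, 0.1490, 0.2461, 0.1610], E[r] = 1.9735, γ^t·E[r] = 0.676911, running G = 5.216201
t=4: π = [0.2016, 0.2432, 0.1484, 0.2427, 0.1641], E[r] = 1.9653, γ^t·E[r] = 0.471876, running G = 5.688076
t=5: π = [0.2015, 0.2429, 0.1486, 0.2436, 0.1634], E[r] = 1.9685, γ^t·E[r] = 0.330846, running G = 6.018922
t=6: π = [0.2015, 0.2430, 0.1486, 0.2433, 0.1636], E[r] = 1.9678, γ^t·E[r] = 0.231514, running G = 6.250436

G = 6.2504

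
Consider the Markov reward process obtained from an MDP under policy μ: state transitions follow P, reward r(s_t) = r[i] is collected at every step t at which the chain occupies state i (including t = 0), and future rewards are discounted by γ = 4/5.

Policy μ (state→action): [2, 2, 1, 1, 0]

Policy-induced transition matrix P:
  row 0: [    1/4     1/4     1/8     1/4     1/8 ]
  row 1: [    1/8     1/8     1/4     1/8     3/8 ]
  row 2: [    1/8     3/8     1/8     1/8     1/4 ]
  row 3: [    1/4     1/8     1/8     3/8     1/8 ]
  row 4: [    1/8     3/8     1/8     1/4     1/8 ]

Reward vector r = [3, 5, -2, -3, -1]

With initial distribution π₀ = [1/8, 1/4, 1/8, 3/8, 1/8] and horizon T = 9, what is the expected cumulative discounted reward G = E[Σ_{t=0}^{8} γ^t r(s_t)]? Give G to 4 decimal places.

t=0: π = [0.1250, 0.2500, 0.1250, 0.3750, 0.1250], E[r] = 0.1250, γ^t·E[r] = 0.125000, running G = 0.125000
t=1: π = [0.1875, 0.2031, 0.1563, 0.2500, 0.2031], E[r] = 0.3125, γ^t·E[r] = 0.250000, running G = 0.375000
t=2: π = [0.1797, 0.2383, 0.1504, 0.2363, 0.1953], E[r] = 0.5254, γ^t·E[r] = 0.336250, running G = 0.711250
t=3: π = [0.1770, 0.2339, 0.1548, 0.2310, 0.2034], E[r] = 0.4946, γ^t·E[r] = 0.253250, running G = 0.964500
t=4: π = [0.1760, 0.2367, 0.1542, 0.2303, 0.2028], E[r] = 0.5092, γ^t·E[r] = 0.208550, running G = 1.173050
t=5: π = [0.1758, 0.2363, 0.1546, 0.2299, 0.2034], E[r] = 0.5063, γ^t·E[r] = 0.165901, running G = 1.338951
t=6: π = [0.1757, 0.2365, 0.1545, 0.2299, 0.2034], E[r] = 0.5074, γ^t·E[r] = 0.133021, running G = 1.471972
t=7: π = [0.1757, 0.2364, 0.1546, 0.2299, 0.2034], E[r] = 0.5072, γ^t·E[r] = 0.106365, running G = 1.578337
t=8: π = [0.1757, 0.2365, 0.1546, 0.2299, 0.2034], E[r] = 0.5073, γ^t·E[r] = 0.085107, running G = 1.663445

G = 1.6634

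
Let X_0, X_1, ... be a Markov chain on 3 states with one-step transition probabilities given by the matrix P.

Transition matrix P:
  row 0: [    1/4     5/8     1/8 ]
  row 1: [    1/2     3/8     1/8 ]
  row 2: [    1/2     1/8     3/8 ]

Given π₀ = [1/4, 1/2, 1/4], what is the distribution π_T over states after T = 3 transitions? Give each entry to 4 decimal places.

t=0: π = [0.2500, 0.5000, 0.2500]
t=1: π = [0.4375, 0.3750, 0.1875]
t=2: π = [0.3906, 0.4375, 0.1719]
t=3: π = [0.4023, 0.4297, 0.1680]

π = [0.4023, 0.4297, 0.1680]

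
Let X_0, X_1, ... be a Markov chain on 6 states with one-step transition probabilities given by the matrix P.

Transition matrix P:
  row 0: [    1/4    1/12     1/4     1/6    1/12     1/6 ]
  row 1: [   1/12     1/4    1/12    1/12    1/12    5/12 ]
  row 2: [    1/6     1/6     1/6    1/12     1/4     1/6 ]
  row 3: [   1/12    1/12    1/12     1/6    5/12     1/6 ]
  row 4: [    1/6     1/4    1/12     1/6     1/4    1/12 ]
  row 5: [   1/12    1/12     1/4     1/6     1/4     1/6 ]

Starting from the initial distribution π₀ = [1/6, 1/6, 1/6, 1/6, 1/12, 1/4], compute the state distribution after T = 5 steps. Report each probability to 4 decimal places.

t=0: π = [0.1667, 0.1667, 0.1667, 0.1667, 0.0833, 0.2500]
t=1: π = [0.1319, 0.1389, 0.1667, 0.1389, 0.2222, 0.2014]
t=2: π = [0.1377, 0.1574, 0.1528, 0.1412, 0.2280, 0.1829]
t=3: π = [0.1380, 0.1603, 0.1495, 0.1408, 0.2243, 0.1870]
t=4: π = [0.1375, 0.1599, 0.1500, 0.1409, 0.2237, 0.1880]
t=5: π = [0.1374, 0.1598, 0.1501, 0.1408, 0.2239, 0.1880]

π = [0.1374, 0.1598, 0.1501, 0.1408, 0.2239, 0.1880]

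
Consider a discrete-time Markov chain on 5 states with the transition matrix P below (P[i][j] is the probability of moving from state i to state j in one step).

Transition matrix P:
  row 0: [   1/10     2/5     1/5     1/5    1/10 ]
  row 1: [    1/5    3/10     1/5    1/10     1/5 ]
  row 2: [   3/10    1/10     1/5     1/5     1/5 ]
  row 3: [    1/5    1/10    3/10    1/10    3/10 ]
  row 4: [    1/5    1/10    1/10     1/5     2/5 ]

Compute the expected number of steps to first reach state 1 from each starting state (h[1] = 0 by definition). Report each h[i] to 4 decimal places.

h = [4.5486, 0.0000, 6.0862, 6.2434, 6.2784]

First-step conditioning: h[1] = 0; for i ≠ 1, h[i] = 1 + Σ_k P[i][k]·h[k].
  h[0] = 1 + 1/10·h[0] + 1/5·h[2] + 1/5·h[3] + 1/10·h[4]
  h[2] = 1 + 3/10·h[0] + 1/5·h[2] + 1/5·h[3] + 1/5·h[4]
  h[3] = 1 + 1/5·h[0] + 3/10·h[2] + 1/10·h[3] + 3/10·h[4]
  h[4] = 1 + 1/5·h[0] + 1/10·h[2] + 1/5·h[3] + 2/5·h[4]
Solving the 4×4 linear system over states ≠ 1 gives exactly h = [7810/1717, 0, 10450/1717, 10720/1717, 10780/1717] (h[1] = 0 is the target).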